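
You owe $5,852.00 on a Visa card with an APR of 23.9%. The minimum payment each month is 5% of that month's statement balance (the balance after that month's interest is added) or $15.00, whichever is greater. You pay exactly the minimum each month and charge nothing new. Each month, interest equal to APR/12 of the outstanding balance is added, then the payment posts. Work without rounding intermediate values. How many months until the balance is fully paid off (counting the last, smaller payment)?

Monthly rate r = 23.9%/12 = 1.99167% = 0.0199167.
While 5% of the post-interest balance exceeds $15.00, each month B ← (B·(1+r))·(1 − 0.05), i.e. B shrinks by the factor (1+r)·0.95 = 0.96892.
This holds for months 1–95. Entering month 96 the balance is $291.54; 5% of the post-interest balance is now below $15.00, so the flat $15.00 minimum applies from here.
From month 96 a fixed $15.00 at rate r clears $291.54 in 25 more payments. Total: 95 + 25 = 120 months.

120 months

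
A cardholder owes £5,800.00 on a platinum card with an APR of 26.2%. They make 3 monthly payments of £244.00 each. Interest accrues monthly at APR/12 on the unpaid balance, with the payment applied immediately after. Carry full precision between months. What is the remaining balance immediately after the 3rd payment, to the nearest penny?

£5,440.16

Monthly rate r = 26.2%/12 = 2.18333% = 0.0218333.
Each month: B ← B·(1+r) − £244.00.
Month 1: interest £126.63; balance after payment £5,682.63.
Month 2: interest £124.07; balance after payment £5,562.70.
Month 3: interest £121.45; balance after payment £5,440.16.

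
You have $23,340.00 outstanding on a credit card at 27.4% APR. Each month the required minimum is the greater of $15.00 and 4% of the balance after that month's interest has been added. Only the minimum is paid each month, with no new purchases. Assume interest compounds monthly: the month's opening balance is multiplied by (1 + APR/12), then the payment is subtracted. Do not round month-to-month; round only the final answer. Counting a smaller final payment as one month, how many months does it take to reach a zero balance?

Monthly rate r = 27.4%/12 = 2.28333% = 0.0228333.
While 4% of the post-interest balance exceeds $15.00, each month B ← (B·(1+r))·(1 − 0.04), i.e. B shrinks by the factor (1+r)·0.96 = 0.98192.
This holds for months 1–228. Entering month 229 the balance is $364.29; 4% of the post-interest balance is now below $15.00, so the flat $15.00 minimum applies from here.
From month 229 a fixed $15.00 at rate r clears $364.29 in 36 more payments. Total: 228 + 36 = 264 months.

264 months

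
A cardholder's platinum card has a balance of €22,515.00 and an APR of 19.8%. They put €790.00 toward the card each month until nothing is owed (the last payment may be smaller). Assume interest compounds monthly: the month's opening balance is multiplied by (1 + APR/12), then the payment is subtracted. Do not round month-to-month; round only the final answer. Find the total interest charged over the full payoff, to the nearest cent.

Monthly rate r = 19.8%/12 = 1.65% = 0.0165.
Payoff takes n = ⌈−ln(1 − rB₀/P)/ln(1+r)⌉ = ⌈38.823⌉ = 39 payments; the last is €651.01.
Total paid = 38·€790.00 + €651.01 = €30,671.01.
Total interest = total paid − principal = €30,671.01 − €22,515.00 = €8,156.01.

€8,156.01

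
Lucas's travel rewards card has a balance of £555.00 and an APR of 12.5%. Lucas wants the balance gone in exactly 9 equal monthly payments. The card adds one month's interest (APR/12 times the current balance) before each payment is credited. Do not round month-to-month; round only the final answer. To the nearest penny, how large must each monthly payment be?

£64.92

Monthly rate r = 12.5%/12 = 1.04167% = 0.0104167.
Level-payment amortization: P = B₀·r / (1 − (1+r)^(−n)) = 555.00·0.0104167 / (1 − 1.01042^(−9)).
Denominator 1 − (1+r)^(−9) = 0.0890480099.
P = 5.78125 / 0.0890480099 ≈ 64.92.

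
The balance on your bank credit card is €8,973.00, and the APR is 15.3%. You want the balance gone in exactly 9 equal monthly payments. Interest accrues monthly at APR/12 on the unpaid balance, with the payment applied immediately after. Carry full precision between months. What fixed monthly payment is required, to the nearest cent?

Monthly rate r = 15.3%/12 = 1.275% = 0.01275.
Level-payment amortization: P = B₀·r / (1 − (1+r)^(−n)) = 8973.00·0.01275 / (1 − 1.01275^(−9)).
Denominator 1 − (1+r)^(−9) = 0.107764018.
P = 114.406 / 0.107764018 ≈ 1061.63.

€1,061.63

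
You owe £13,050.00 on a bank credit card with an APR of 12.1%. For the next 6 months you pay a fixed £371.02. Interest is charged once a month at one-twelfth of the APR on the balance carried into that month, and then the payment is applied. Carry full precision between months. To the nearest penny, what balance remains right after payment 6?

£11,576.70

Monthly rate r = 12.1%/12 = 1.00833% = 0.0100833.
Each month: B ← B·(1+r) − £371.02.
Month 1: interest £131.59; balance after payment £12,810.57.
Month 2: interest £129.17; balance after payment £12,568.72.
Month 3: interest £126.73; balance after payment £12,324.44.
Month 4: interest £124.27; balance after payment £12,077.69.
Month 5: interest £121.78; balance after payment £11,828.45.
Month 6: interest £119.27; balance after payment £11,576.70.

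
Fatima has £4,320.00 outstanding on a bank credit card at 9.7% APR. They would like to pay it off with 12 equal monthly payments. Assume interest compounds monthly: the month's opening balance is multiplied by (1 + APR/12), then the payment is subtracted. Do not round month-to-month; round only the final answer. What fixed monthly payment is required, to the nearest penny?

£379.19

Monthly rate r = 9.7%/12 = 0.808333% = 0.00808333.
Level-payment amortization: P = B₀·r / (1 − (1+r)^(−n)) = 4320.00·0.00808333 / (1 − 1.00808^(−12)).
Denominator 1 − (1+r)^(−12) = 0.0920900309.
P = 34.92 / 0.0920900309 ≈ 379.19.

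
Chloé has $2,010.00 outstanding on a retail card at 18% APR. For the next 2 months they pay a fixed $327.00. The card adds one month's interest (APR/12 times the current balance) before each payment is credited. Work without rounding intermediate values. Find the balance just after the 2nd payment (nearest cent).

$1,411.85

Monthly rate r = 18%/12 = 1.5% = 0.015.
Each month: B ← B·(1+r) − $327.00.
Month 1: interest $30.15; balance after payment $1,713.15.
Month 2: interest $25.70; balance after payment $1,411.85.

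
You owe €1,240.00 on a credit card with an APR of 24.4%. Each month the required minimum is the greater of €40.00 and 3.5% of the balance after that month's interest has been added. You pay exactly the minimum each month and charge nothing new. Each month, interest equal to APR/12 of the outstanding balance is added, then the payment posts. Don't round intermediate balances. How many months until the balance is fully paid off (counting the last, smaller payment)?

Monthly rate r = 24.4%/12 = 2.03333% = 0.0203333.
While 3.5% of the post-interest balance exceeds €40.00, each month B ← (B·(1+r))·(1 − 0.035), i.e. B shrinks by the factor (1+r)·0.965 = 0.98462.
This holds for months 1–7. Entering month 8 the balance is €1,112.52; 3.5% of the post-interest balance is now below €40.00, so the flat €40.00 minimum applies from here.
From month 8 a fixed €40.00 at rate r clears €1,112.52 in 42 more payments. Total: 7 + 42 = 49 months.

49 months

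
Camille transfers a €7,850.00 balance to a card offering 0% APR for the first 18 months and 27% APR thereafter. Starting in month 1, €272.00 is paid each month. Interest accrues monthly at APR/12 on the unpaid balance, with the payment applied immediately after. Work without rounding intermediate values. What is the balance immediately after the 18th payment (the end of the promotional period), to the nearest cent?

Promo months 1–18 at r₀ = 0%/12 = 0; months 19+ at r₁ = 27%/12 = 0.0225.
After month 18 (no interest yet): B = €7,850.00 − 18·€272.00 = €2,954.00.

€2,954.00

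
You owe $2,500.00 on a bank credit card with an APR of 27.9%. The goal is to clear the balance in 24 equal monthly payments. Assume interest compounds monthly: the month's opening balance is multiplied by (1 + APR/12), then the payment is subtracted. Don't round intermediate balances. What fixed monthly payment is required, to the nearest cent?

$137.09

Monthly rate r = 27.9%/12 = 2.325% = 0.02325.
Level-payment amortization: P = B₀·r / (1 − (1+r)^(−n)) = 2500.00·0.02325 / (1 − 1.02325^(−24)).
Denominator 1 − (1+r)^(−24) = 0.423979526.
P = 58.125 / 0.423979526 ≈ 137.09.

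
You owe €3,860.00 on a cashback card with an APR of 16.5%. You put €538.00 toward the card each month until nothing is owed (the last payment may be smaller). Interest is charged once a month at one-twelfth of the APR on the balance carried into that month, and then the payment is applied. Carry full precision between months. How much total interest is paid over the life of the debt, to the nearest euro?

€233

Monthly rate r = 16.5%/12 = 1.375% = 0.01375.
Payoff takes n = ⌈−ln(1 − rB₀/P)/ln(1+r)⌉ = ⌈7.606⌉ = 8 payments; the last is €326.68.
Total paid = 7·€538.00 + €326.68 = €4,092.68.
Total interest = total paid − principal = €4,092.68 − €3,860.00 = €232.68.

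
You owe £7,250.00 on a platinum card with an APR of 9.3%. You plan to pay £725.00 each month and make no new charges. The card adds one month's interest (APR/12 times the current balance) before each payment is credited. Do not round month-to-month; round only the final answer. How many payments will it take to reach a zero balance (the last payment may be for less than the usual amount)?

Monthly rate r = 9.3%/12 = 0.775% = 0.00775.
Recurrence: B ← B·(1+r) − £725.00.
Month 1: interest £56.19; balance after payment £6,581.19.
Month 2: interest £51.00; balance after payment £5,907.19.
Closed form: n = −ln(1 − rB₀/P)/ln(1+r) = −ln(0.9225)/ln(1.00775) ≈ 10.449, so the balance reaches zero during payment 11.

11 payments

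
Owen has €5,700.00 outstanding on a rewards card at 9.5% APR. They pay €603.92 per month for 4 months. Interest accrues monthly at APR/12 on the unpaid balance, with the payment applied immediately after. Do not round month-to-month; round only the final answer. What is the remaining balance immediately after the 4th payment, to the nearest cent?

Monthly rate r = 9.5%/12 = 0.791667% = 0.00791667.
Each month: B ← B·(1+r) − €603.92.
Month 1: interest €45.13; balance after payment €5,141.20.
Month 2: interest €40.70; balance after payment €4,577.99.
Month 3: interest €36.24; balance after payment €4,010.31.
Month 4: interest €31.75; balance after payment €3,438.14.

€3,438.14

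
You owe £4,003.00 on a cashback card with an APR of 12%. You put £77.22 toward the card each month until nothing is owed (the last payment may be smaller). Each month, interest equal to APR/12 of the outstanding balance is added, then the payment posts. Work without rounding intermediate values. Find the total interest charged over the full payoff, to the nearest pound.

£1,667

Monthly rate r = 12%/12 = 1% = 0.01.
Payoff takes n = ⌈−ln(1 − rB₀/P)/ln(1+r)⌉ = ⌈73.427⌉ = 74 payments; the last is £33.03.
Total paid = 73·£77.22 + £33.03 = £5,670.09.
Total interest = total paid − principal = £5,670.09 − £4,003.00 = £1,667.09.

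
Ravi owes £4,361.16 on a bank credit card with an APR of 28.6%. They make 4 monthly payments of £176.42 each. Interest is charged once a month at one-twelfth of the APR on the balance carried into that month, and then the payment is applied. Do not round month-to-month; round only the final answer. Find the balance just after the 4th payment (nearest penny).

Monthly rate r = 28.6%/12 = 2.38333% = 0.0238333.
Each month: B ← B·(1+r) − £176.42.
Month 1: interest £103.94; balance after payment £4,288.68.
Month 2: interest £102.21; balance after payment £4,214.47.
Month 3: interest £100.44; balance after payment £4,138.50.
Month 4: interest £98.63; balance after payment £4,060.71.

£4,060.71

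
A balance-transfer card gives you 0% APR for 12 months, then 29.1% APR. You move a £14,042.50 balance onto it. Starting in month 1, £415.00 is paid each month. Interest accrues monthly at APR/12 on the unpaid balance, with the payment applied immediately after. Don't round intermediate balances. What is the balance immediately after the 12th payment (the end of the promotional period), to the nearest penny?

Promo months 1–12 at r₀ = 0%/12 = 0; months 13+ at r₁ = 29.1%/12 = 0.02425.
After month 12 (no interest yet): B = £14,042.50 − 12·£415.00 = £9,062.50.

£9,062.50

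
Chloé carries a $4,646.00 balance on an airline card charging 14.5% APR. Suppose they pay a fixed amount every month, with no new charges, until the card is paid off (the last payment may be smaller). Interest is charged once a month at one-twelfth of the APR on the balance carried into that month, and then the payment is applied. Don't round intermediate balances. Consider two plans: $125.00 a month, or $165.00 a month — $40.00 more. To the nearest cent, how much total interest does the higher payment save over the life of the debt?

Monthly rate r = 14.5%/12 = 1.20833% = 0.0120833.
At $125.00/mo: n = ⌈−ln(1 − rB₀/P)/ln(1+r)⌉ = 50 payments (last $80.22); total interest = total paid − $4,646.00 = $1,559.22.
At $165.00/mo: 35 payments (last $103.32); total interest $1,067.32.
Interest saved = $1,559.22 − $1,067.32 = $491.90.

$491.90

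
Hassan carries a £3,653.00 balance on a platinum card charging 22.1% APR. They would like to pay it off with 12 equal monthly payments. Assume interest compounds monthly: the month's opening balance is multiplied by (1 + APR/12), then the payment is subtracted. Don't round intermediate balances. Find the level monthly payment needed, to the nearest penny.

£342.08

Monthly rate r = 22.1%/12 = 1.84167% = 0.0184167.
Level-payment amortization: P = B₀·r / (1 − (1+r)^(−n)) = 3653.00·0.0184167 / (1 − 1.01842^(−12)).
Denominator 1 − (1+r)^(−12) = 0.19666993.
P = 67.2761 / 0.19666993 ≈ 342.08.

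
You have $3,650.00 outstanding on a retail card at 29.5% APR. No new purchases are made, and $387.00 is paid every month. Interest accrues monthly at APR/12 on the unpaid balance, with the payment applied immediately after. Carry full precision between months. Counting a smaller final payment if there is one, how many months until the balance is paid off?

11 months

Monthly rate r = 29.5%/12 = 2.45833% = 0.0245833.
Recurrence: B ← B·(1+r) − $387.00.
Month 1: interest $89.73; balance after payment $3,352.73.
Month 2: interest $82.42; balance after payment $3,048.15.
Closed form: n = −ln(1 − rB₀/P)/ln(1+r) = −ln(0.76814)/ln(1.02458) ≈ 10.861, so the balance reaches zero during payment 11.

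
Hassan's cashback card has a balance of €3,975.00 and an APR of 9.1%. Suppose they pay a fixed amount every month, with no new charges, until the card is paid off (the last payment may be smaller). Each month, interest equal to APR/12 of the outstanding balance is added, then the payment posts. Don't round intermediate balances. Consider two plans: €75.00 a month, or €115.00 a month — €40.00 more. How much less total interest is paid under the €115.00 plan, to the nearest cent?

Monthly rate r = 9.1%/12 = 0.758333% = 0.00758333.
At €75.00/mo: n = ⌈−ln(1 − rB₀/P)/ln(1+r)⌉ = 69 payments (last €3.03); total interest = total paid − €3,975.00 = €1,128.03.
At €115.00/mo: 41 payments (last €27.24); total interest €652.24.
Interest saved = €1,128.03 − €652.24 = €475.79.

€475.79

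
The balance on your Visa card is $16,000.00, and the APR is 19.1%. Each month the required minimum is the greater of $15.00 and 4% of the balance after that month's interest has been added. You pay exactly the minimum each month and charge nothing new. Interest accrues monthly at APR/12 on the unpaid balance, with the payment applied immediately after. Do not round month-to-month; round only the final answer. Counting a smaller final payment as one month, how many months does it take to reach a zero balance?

Monthly rate r = 19.1%/12 = 1.59167% = 0.0159167.
While 4% of the post-interest balance exceeds $15.00, each month B ← (B·(1+r))·(1 − 0.04), i.e. B shrinks by the factor (1+r)·0.96 = 0.97528.
This holds for months 1–151. Entering month 152 the balance is $365.30; 4% of the post-interest balance is now below $15.00, so the flat $15.00 minimum applies from here.
From month 152 a fixed $15.00 at rate r clears $365.30 in 32 more payments. Total: 151 + 32 = 183 months.

183 months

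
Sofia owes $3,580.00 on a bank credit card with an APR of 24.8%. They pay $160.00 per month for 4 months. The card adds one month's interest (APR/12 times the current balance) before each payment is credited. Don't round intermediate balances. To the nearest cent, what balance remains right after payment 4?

Monthly rate r = 24.8%/12 = 2.06667% = 0.0206667.
Each month: B ← B·(1+r) − $160.00.
Month 1: interest $73.99; balance after payment $3,493.99.
Month 2: interest $72.21; balance after payment $3,406.20.
Month 3: interest $70.39; balance after payment $3,316.59.
Month 4: interest $68.54; balance after payment $3,225.13.

$3,225.13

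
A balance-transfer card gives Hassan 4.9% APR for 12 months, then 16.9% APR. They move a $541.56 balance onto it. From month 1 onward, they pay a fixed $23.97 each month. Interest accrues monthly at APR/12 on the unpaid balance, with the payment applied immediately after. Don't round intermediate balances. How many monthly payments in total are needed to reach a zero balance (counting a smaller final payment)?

25 payments

Promo months 1–12 at r₀ = 4.9%/12 = 0.00408333; months 13+ at r₁ = 16.9%/12 = 0.0140833.
After month 12: iterate B ← B·(1+r₀) − $23.97 for 12 months → $274.51.
Then at r₁ with $23.97/mo: n₂ = −ln(1 − r₁·B/P)/ln(1+r₁) ≈ 12.58 → 13 more payments.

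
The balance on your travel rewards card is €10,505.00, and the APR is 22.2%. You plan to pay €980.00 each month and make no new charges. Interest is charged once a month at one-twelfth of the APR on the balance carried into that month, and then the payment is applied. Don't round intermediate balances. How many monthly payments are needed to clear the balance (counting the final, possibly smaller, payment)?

13 months

Monthly rate r = 22.2%/12 = 1.85% = 0.0185.
Recurrence: B ← B·(1+r) − €980.00.
Month 1: interest €194.34; balance after payment €9,719.34.
Month 2: interest €179.81; balance after payment €8,919.15.
Closed form: n = −ln(1 − rB₀/P)/ln(1+r) = −ln(0.80169)/ln(1.0185) ≈ 12.058, so the balance reaches zero during payment 13.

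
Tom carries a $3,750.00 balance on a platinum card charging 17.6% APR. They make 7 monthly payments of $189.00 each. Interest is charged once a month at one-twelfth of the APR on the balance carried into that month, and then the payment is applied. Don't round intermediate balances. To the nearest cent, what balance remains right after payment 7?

Monthly rate r = 17.6%/12 = 1.46667% = 0.0146667.
Each month: B ← B·(1+r) − $189.00.
Month 1: interest $55.00; balance after payment $3,616.00.
Month 2: interest $53.03; balance after payment $3,480.03.
Month 3: interest $51.04; balance after payment $3,342.08.
Month 4: interest $49.02; balance after payment $3,202.09.
Month 5: interest $46.96; balance after payment $3,060.06.
Month 6: interest $44.88; balance after payment $2,915.94.
Month 7: interest $42.77; balance after payment $2,769.70.

$2,769.70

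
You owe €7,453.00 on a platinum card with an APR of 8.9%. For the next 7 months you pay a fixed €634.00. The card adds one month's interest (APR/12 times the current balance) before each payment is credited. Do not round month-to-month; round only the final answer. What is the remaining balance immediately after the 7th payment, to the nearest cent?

Monthly rate r = 8.9%/12 = 0.741667% = 0.00741667.
Each month: B ← B·(1+r) − €634.00.
Month 1: interest €55.28; balance after payment €6,874.28.
Month 2: interest €50.98; balance after payment €6,291.26.
Month 3: interest €46.66; balance after payment €5,703.92.
Month 4: interest €42.30; balance after payment €5,112.22.
Month 5: interest €37.92; balance after payment €4,516.14.
Month 6: interest €33.49; balance after payment €3,915.64.
Month 7: interest €29.04; balance after payment €3,310.68.

€3,310.68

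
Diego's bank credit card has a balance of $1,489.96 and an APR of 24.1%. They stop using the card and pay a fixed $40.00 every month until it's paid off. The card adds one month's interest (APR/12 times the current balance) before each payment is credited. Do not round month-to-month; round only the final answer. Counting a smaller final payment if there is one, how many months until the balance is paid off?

70 payments

Monthly rate r = 24.1%/12 = 2.00833% = 0.0200833.
Recurrence: B ← B·(1+r) − $40.00.
Month 1: interest $29.92; balance after payment $1,479.88.
Month 2: interest $29.72; balance after payment $1,469.60.
Closed form: n = −ln(1 − rB₀/P)/ln(1+r) = −ln(0.25192)/ln(1.02008) ≈ 69.334, so the balance reaches zero during payment 70.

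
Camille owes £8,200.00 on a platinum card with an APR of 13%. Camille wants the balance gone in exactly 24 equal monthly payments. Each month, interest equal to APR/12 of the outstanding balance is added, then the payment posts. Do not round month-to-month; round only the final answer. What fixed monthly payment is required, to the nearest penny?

£389.84

Monthly rate r = 13%/12 = 1.08333% = 0.0108333.
Level-payment amortization: P = B₀·r / (1 − (1+r)^(−n)) = 8200.00·0.0108333 / (1 − 1.01083^(−24)).
Denominator 1 − (1+r)^(−24) = 0.227869542.
P = 88.8333 / 0.227869542 ≈ 389.84.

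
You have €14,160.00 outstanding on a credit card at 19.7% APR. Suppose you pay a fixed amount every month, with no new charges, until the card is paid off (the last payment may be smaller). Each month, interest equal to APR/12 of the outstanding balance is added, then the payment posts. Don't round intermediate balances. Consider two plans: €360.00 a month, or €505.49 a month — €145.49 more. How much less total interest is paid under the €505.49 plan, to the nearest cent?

€3,820.32

Monthly rate r = 19.7%/12 = 1.64167% = 0.0164167.
At €360.00/mo: n = ⌈−ln(1 − rB₀/P)/ln(1+r)⌉ = 64 payments (last €261.94); total interest = total paid − €14,160.00 = €8,781.94.
At €505.49/mo: 38 payments (last €418.49); total interest €4,961.62.
Interest saved = €8,781.94 − €4,961.62 = €3,820.32.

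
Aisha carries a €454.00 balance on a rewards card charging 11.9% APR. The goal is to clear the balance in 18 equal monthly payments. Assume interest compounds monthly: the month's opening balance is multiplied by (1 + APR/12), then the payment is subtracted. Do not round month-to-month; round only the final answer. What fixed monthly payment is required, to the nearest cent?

Monthly rate r = 11.9%/12 = 0.991667% = 0.00991667.
Level-payment amortization: P = B₀·r / (1 − (1+r)^(−n)) = 454.00·0.00991667 / (1 − 1.00992^(−18)).
Denominator 1 − (1+r)^(−18) = 0.162740102.
P = 4.50217 / 0.162740102 ≈ 27.66.

€27.66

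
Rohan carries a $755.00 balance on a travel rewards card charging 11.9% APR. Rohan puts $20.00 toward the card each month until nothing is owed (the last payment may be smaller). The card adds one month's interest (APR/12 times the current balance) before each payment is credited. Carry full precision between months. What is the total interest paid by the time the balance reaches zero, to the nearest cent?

Monthly rate r = 11.9%/12 = 0.991667% = 0.00991667.
Payoff takes n = ⌈−ln(1 − rB₀/P)/ln(1+r)⌉ = ⌈47.525⌉ = 48 payments; the last is $10.53.
Total paid = 47·$20.00 + $10.53 = $950.53.
Total interest = total paid − principal = $950.53 − $755.00 = $195.53.

$195.53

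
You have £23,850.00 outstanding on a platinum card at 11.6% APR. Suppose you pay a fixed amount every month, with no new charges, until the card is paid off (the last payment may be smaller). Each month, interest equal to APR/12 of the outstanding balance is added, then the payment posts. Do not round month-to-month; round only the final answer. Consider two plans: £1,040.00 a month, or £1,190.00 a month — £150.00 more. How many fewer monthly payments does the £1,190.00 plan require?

4 fewer payments

Monthly rate r = 11.6%/12 = 0.966667% = 0.00966667.
At £1,040.00/mo: n = ⌈−ln(1 − rB₀/P)/ln(1+r)⌉ = 27 payments (last £53.72); total interest = total paid − £23,850.00 = £3,243.72.
At £1,190.00/mo: 23 payments (last £459.41); total interest £2,789.41.
Payments saved = 27 − 23 = 4.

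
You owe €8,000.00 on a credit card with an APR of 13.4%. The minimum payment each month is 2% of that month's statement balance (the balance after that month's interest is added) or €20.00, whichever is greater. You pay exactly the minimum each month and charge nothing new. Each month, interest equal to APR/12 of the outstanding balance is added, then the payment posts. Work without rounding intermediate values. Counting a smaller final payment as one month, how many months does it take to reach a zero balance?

Monthly rate r = 13.4%/12 = 1.11667% = 0.0111667.
While 2% of the post-interest balance exceeds €20.00, each month B ← (B·(1+r))·(1 − 0.02), i.e. B shrinks by the factor (1+r)·0.98 = 0.99094.
This holds for months 1–230. Entering month 231 the balance is €987.00; 2% of the post-interest balance is now below €20.00, so the flat €20.00 minimum applies from here.
From month 231 a fixed €20.00 at rate r clears €987.00 in 73 more payments. Total: 230 + 73 = 303 months.

303 months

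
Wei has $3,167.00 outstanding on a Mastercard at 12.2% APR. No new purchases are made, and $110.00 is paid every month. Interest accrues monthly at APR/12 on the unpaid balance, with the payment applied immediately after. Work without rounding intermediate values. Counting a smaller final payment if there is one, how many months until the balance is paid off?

Monthly rate r = 12.2%/12 = 1.01667% = 0.0101667.
Recurrence: B ← B·(1+r) − $110.00.
Month 1: interest $32.20; balance after payment $3,089.20.
Month 2: interest $31.41; balance after payment $3,010.60.
Closed form: n = −ln(1 − rB₀/P)/ln(1+r) = −ln(0.70729)/ln(1.01017) ≈ 34.236, so the balance reaches zero during payment 35.

35 payments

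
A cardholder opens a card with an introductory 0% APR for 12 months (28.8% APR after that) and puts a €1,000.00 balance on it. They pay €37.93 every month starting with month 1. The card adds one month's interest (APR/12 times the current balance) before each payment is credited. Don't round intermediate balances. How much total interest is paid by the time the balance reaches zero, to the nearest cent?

Promo months 1–12 at r₀ = 0%/12 = 0; months 13+ at r₁ = 28.8%/12 = 0.024.
After month 12 (no interest yet): B = €1,000.00 − 12·€37.93 = €544.84.
Then at r₁ with €37.93/mo: n₂ = −ln(1 − r₁·B/P)/ln(1+r₁) ≈ 17.82 → 18 more payments.
Total paid = 29·€37.93 + €31.33 = €1,131.30; interest = €1,131.30 − €1,000.00 = €131.30.

€131.30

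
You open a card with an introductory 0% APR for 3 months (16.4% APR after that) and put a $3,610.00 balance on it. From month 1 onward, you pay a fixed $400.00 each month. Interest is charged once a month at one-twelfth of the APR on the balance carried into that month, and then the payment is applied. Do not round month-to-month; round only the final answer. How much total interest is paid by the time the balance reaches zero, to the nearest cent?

Promo months 1–3 at r₀ = 0%/12 = 0; months 4+ at r₁ = 16.4%/12 = 0.0136667.
After month 3 (no interest yet): B = $3,610.00 − 3·$400.00 = $2,410.00.
Then at r₁ with $400.00/mo: n₂ = −ln(1 − r₁·B/P)/ln(1+r₁) ≈ 6.33 → 7 more payments.
Total paid = 9·$400.00 + $132.78 = $3,732.78; interest = $3,732.78 − $3,610.00 = $122.78.

$122.78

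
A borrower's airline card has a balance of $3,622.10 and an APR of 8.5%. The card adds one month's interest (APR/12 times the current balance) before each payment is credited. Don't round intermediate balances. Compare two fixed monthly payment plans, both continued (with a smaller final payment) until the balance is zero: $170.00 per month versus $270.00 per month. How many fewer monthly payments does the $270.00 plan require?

9 fewer payments

Monthly rate r = 8.5%/12 = 0.708333% = 0.00708333.
At $170.00/mo: n = ⌈−ln(1 − rB₀/P)/ln(1+r)⌉ = 24 payments (last $30.45); total interest = total paid − $3,622.10 = $318.35.
At $270.00/mo: 15 payments (last $39.52); total interest $197.42.
Payments saved = 24 − 15 = 9.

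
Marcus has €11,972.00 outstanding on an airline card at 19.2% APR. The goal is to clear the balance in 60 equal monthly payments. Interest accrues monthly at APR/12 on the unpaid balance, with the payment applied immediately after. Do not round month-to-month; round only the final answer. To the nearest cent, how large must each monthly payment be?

€311.88

Monthly rate r = 19.2%/12 = 1.6% = 0.016.
Level-payment amortization: P = B₀·r / (1 − (1+r)^(−n)) = 11972.00·0.016 / (1 − 1.016^(−60)).
Denominator 1 − (1+r)^(−60) = 0.614186408.
P = 191.552 / 0.614186408 ≈ 311.88.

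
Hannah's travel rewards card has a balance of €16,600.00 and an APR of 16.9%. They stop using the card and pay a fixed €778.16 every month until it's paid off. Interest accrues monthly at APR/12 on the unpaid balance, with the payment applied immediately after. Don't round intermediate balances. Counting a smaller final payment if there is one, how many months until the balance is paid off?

Monthly rate r = 16.9%/12 = 1.40833% = 0.0140833.
Recurrence: B ← B·(1+r) − €778.16.
Month 1: interest €233.78; balance after payment €16,055.62.
Month 2: interest €226.12; balance after payment €15,503.58.
Closed form: n = −ln(1 − rB₀/P)/ln(1+r) = −ln(0.69957)/ln(1.01408) ≈ 25.548, so the balance reaches zero during payment 26.

26 payments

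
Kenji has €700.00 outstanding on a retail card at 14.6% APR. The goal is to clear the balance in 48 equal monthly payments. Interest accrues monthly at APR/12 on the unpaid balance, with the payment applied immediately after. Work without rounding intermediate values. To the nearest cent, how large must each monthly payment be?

Monthly rate r = 14.6%/12 = 1.21667% = 0.0121667.
Level-payment amortization: P = B₀·r / (1 − (1+r)^(−n)) = 700.00·0.0121667 / (1 − 1.01217^(−48)).
Denominator 1 − (1+r)^(−48) = 0.44036802.
P = 8.51667 / 0.44036802 ≈ 19.34.

€19.34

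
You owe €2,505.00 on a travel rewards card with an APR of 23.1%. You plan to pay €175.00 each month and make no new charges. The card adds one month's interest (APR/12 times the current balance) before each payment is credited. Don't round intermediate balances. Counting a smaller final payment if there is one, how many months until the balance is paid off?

17 payments

Monthly rate r = 23.1%/12 = 1.925% = 0.01925.
Recurrence: B ← B·(1+r) − €175.00.
Month 1: interest €48.22; balance after payment €2,378.22.
Month 2: interest €45.78; balance after payment €2,249.00.
Closed form: n = −ln(1 − rB₀/P)/ln(1+r) = −ln(0.72445)/ln(1.01925) ≈ 16.906, so the balance reaches zero during payment 17.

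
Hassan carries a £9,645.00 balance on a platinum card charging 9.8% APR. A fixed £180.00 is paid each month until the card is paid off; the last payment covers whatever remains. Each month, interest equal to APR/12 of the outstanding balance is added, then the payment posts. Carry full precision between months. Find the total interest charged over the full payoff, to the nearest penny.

£3,092.17

Monthly rate r = 9.8%/12 = 0.816667% = 0.00816667.
Payoff takes n = ⌈−ln(1 − rB₀/P)/ln(1+r)⌉ = ⌈70.761⌉ = 71 payments; the last is £137.17.
Total paid = 70·£180.00 + £137.17 = £12,737.17.
Total interest = total paid − principal = £12,737.17 − £9,645.00 = £3,092.17.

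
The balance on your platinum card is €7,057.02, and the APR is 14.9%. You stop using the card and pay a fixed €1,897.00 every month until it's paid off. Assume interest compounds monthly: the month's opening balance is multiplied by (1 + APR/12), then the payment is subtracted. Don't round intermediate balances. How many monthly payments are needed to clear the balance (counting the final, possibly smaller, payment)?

Monthly rate r = 14.9%/12 = 1.24167% = 0.0124167.
Recurrence: B ← B·(1+r) − €1,897.00.
Month 1: interest €87.62; balance after payment €5,247.64.
Month 2: interest €65.16; balance after payment €3,415.80.
Month 3: interest €42.41; balance after payment €1,561.22.
Month 4: interest €19.39; balance after payment €0.00.

4 payments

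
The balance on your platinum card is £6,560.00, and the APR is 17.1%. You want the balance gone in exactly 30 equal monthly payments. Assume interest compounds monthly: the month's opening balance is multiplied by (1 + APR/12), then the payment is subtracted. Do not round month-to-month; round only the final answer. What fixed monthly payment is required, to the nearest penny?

£270.26

Monthly rate r = 17.1%/12 = 1.425% = 0.01425.
Level-payment amortization: P = B₀·r / (1 − (1+r)^(−n)) = 6560.00·0.01425 / (1 − 1.01425^(−30)).
Denominator 1 − (1+r)^(−30) = 0.345891928.
P = 93.48 / 0.345891928 ≈ 270.26.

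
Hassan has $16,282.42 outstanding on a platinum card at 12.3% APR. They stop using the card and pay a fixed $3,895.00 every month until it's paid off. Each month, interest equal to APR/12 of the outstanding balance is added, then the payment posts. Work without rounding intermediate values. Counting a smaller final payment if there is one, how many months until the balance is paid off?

Monthly rate r = 12.3%/12 = 1.025% = 0.01025.
Recurrence: B ← B·(1+r) − $3,895.00.
Month 1: interest $166.89; balance after payment $12,554.31.
Month 2: interest $128.68; balance after payment $8,788.00.
Month 3: interest $90.08; balance after payment $4,983.07.
Month 4: interest $51.08; balance after payment $1,139.15.
Month 5: interest $11.68; balance after payment $0.00.

5 months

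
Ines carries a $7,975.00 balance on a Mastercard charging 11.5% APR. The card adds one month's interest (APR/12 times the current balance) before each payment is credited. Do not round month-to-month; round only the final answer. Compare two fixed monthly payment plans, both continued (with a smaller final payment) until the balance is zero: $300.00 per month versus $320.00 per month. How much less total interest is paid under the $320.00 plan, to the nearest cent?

$92.52

Monthly rate r = 11.5%/12 = 0.958333% = 0.00958333.
At $300.00/mo: n = ⌈−ln(1 − rB₀/P)/ln(1+r)⌉ = 31 payments (last $249.12); total interest = total paid − $7,975.00 = $1,274.12.
At $320.00/mo: 29 payments (last $196.60); total interest $1,181.60.
Interest saved = $1,274.12 − $1,181.60 = $92.52.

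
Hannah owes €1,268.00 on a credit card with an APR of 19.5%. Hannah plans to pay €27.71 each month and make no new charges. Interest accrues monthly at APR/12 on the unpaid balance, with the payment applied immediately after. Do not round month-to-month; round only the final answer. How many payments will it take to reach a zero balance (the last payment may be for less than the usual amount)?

85 months

Monthly rate r = 19.5%/12 = 1.625% = 0.01625.
Recurrence: B ← B·(1+r) − €27.71.
Month 1: interest €20.61; balance after payment €1,260.89.
Month 2: interest €20.49; balance after payment €1,253.67.
Closed form: n = −ln(1 − rB₀/P)/ln(1+r) = −ln(0.25641)/ln(1.01625) ≈ 84.432, so the balance reaches zero during payment 85.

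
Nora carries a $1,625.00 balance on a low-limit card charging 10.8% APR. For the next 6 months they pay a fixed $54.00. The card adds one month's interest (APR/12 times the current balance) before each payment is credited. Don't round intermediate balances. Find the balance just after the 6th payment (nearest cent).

Monthly rate r = 10.8%/12 = 0.9% = 0.009.
Each month: B ← B·(1+r) − $54.00.
Month 1: interest $14.63; balance after payment $1,585.62.
Month 2: interest $14.27; balance after payment $1,545.90.
Month 3: interest $13.91; balance after payment $1,505.81.
Month 4: interest $13.55; balance after payment $1,465.36.
Month 5: interest $13.19; balance after payment $1,424.55.
Month 6: interest $12.82; balance after payment $1,383.37.

$1,383.37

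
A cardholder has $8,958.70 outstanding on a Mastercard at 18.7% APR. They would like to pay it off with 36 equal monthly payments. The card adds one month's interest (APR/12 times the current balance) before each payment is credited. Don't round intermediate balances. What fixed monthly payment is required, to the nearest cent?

Monthly rate r = 18.7%/12 = 1.55833% = 0.0155833.
Level-payment amortization: P = B₀·r / (1 − (1+r)^(−n)) = 8958.70·0.0155833 / (1 − 1.01558^(−36)).
Denominator 1 − (1+r)^(−36) = 0.426887795.
P = 139.606 / 0.426887795 ≈ 327.03.

$327.03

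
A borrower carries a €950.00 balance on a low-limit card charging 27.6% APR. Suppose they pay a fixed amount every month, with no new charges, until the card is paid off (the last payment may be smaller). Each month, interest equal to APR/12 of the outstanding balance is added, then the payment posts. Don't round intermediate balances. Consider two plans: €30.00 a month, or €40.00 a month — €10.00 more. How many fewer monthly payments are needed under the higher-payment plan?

23 fewer payments

Monthly rate r = 27.6%/12 = 2.3% = 0.023.
At €30.00/mo: n = ⌈−ln(1 − rB₀/P)/ln(1+r)⌉ = 58 payments (last €9.35); total interest = total paid − €950.00 = €769.35.
At €40.00/mo: 35 payments (last €30.11); total interest €440.11.
Payments saved = 58 − 35 = 23.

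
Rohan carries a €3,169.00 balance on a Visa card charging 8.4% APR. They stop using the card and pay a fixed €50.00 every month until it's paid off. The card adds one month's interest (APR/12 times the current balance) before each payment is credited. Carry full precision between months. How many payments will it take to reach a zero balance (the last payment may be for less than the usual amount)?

Monthly rate r = 8.4%/12 = 0.7% = 0.007.
Recurrence: B ← B·(1+r) − €50.00.
Month 1: interest €22.18; balance after payment €3,141.18.
Month 2: interest €21.99; balance after payment €3,113.17.
Closed form: n = −ln(1 − rB₀/P)/ln(1+r) = −ln(0.55634)/ln(1.007) ≈ 84.061, so the balance reaches zero during payment 85.

85 payments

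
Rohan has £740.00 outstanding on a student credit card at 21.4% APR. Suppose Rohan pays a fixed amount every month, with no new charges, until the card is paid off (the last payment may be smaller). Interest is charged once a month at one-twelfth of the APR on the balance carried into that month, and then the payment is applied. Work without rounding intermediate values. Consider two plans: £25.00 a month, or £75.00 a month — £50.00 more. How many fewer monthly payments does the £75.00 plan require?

32 fewer payments

Monthly rate r = 21.4%/12 = 1.78333% = 0.0178333.
At £25.00/mo: n = ⌈−ln(1 − rB₀/P)/ln(1+r)⌉ = 43 payments (last £11.50); total interest = total paid − £740.00 = £321.50.
At £75.00/mo: 11 payments (last £71.18); total interest £81.18.
Payments saved = 43 − 11 = 32.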